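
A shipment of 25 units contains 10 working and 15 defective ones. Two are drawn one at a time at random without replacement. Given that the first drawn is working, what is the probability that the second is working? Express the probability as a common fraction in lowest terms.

3/8

After removing one working, 24 remain: 9 working and 15 defective.
So the probability the next is working is 9/24 = 3/8.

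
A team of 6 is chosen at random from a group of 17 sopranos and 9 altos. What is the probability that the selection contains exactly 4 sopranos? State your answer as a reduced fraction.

1224/3289

Total number of selections: C(26,6) = 230230.
Selections with exactly 4 sopranos: choose 4 of the 17 sopranos and 2 of the 9 altos, C(17,4)·C(9,2) = 2380·36 = 85680.
Probability = 85680/230230 = 1224/3289.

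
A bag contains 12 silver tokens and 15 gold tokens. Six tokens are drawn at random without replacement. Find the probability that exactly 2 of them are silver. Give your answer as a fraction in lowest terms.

7/23

There are C(27,6) = 296010 ways to choose 6 from 27.
Selections with exactly 2 silver: choose 2 of the 12 silver and 4 of the 15 gold, C(12,2)·C(15,4) = 66·1365 = 90090.
Probability = 90090/296010 = 7/23.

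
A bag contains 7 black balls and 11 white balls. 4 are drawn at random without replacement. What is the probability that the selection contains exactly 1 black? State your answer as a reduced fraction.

Total number of selections: C(18,4) = 3060.
Selections with exactly 1 black: choose 1 of the 7 black and 3 of the 11 white, C(7,1)·C(11,3) = 7·165 = 1155.
Probability = 1155/3060 = 77/204.

77/204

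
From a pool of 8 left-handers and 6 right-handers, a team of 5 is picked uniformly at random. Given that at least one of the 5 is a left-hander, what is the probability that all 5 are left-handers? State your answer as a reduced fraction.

14/499

Work in counts. Selections with at least one left-hander: C(14,5) − C(6,5) = 2002 − 6 = 1996.
Of those, selections where all 5 are left-handers: C(8,5) = 56.
Conditional probability = 56/1996 = 14/499.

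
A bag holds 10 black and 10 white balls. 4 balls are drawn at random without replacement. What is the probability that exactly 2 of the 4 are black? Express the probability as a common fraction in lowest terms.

Total number of selections: C(20,4) = 4845.
Selections with exactly 2 black: choose 2 of the 10 black and 2 of the 10 white, C(10,2)·C(10,2) = 45·45 = 2025.
Probability = 2025/4845 = 135/323.

135/323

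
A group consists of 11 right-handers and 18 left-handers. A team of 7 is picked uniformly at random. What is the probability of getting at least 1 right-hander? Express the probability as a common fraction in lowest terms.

3267/3335

There are C(29,7) = 1560780 ways to choose the 7.
Favorable selections (at least 1 right-hander): C(11,1)·C(18,6) + C(11,2)·C(18,5) + C(11,3)·C(18,4) + C(11,4)·C(18,3) + C(11,5)·C(18,2) + C(11,6)·C(18,1) + C(11,7)·C(18,0) = 204204 + 471240 + 504900 + 269280 + 70686 + 8316 + 330 = 1528956.
Probability = 1528956/1560780 = 3267/3335.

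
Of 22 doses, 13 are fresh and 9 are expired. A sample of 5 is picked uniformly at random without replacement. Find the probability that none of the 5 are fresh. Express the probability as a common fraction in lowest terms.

1/209

There are C(22,5) = 26334 possible selections.
Selections with no fresh (all expired): C(9,5) = 126.
Probability = 126/26334 = 1/209.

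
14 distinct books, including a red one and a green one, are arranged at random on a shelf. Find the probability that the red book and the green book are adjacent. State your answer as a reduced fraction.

There are 14! = 87178291200 arrangements.
Treat the red book and the green book as a block: 13! arrangements of the blocks × 2 orders within the block = 2·6227020800 = 12454041600.
Probability = 12454041600/87178291200 = 1/7.

1/7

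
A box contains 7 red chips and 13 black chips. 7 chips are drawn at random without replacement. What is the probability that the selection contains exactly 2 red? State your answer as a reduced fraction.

9009/25840

There are C(20,7) = 77520 ways to choose 7 from 20.
Selections with exactly 2 red: choose 2 of the 7 red and 5 of the 13 black, C(7,2)·C(13,5) = 21·1287 = 27027.
Probability = 27027/77520 = 9009/25840.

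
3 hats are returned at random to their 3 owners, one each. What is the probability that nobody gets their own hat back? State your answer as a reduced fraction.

1/3

There are 3! = 6 assignments.
By inclusion-exclusion, assignments with no fixed points: C(3,0)·3! − C(3,1)·2! + C(3,2)·1! − C(3,3)·0! = 2.
Probability = 2/6 = 1/3.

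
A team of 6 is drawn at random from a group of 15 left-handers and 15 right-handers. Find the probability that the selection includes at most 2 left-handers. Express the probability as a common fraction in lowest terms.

85/261

There are C(30,6) = 593775 ways to choose the 6.
Favorable selections (at most 2 left-handers): C(15,0)·C(15,6) + C(15,1)·C(15,5) + C(15,2)·C(15,4) = 5005 + 45045 + 143325 = 193375.
Probability = 193375/593775 = 85/261.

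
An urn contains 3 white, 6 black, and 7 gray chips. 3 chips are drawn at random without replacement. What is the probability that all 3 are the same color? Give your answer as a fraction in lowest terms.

1/10

There are C(16,3) = 560 ways to draw 3 chips.
All same color: C(3,3) + C(6,3) + C(7,3) = 1 + 20 + 35 = 56.
Probability = 56/560 = 1/10.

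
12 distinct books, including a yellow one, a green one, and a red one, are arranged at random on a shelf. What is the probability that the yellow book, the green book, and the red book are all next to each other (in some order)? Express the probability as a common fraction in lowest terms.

There are 12! = 479001600 arrangements.
Treat the three as one block: 10! placements × 3! orders within the block = 3628800·6 = 21772800.
Probability = 21772800/479001600 = 1/22.

1/22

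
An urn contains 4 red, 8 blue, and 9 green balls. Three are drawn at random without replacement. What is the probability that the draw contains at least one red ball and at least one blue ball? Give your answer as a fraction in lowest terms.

32/95

There are C(21,3) = 1330 possible draws.
By inclusion-exclusion on the complements, draws missing all red or all blue: C(17,3) + C(13,3) − C(9,3) = 680 + 286 − 84 = 882.
So draws with at least one of each: 1330 − 882 = 448, probability 448/1330 = 32/95.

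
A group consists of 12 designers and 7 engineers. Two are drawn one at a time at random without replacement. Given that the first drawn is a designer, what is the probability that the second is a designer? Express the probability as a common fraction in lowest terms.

11/18

After removing one designer, 18 remain: 11 designers and 7 engineers.
So the probability the next is a designer is 11/18.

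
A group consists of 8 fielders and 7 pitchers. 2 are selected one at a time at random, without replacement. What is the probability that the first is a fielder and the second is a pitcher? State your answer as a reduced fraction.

Multiply the conditional probabilities at each draw: 8/15 · 7/14 = 56/210 = 4/15.

4/15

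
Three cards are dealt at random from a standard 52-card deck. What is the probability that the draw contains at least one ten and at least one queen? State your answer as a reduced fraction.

188/5525

There are C(52,3) = 22100 possible draws.
By inclusion-exclusion on the complements, draws missing all tens or all queens: C(48,3) + C(48,3) − C(44,3) = 17296 + 17296 − 13244 = 21348.
So draws with at least one of each: 22100 − 21348 = 752, probability 752/22100 = 188/5525.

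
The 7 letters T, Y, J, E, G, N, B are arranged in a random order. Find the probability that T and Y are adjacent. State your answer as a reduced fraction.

There are 7! = 5040 arrangements.
Treat T and Y as a block: 6! arrangements of the blocks × 2 orders within the block = 2·720 = 1440.
Probability = 1440/5040 = 2/7.

2/7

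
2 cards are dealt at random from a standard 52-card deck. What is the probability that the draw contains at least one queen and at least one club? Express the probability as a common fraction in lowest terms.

There are C(52,2) = 1326 possible draws.
By inclusion-exclusion on the complements, draws missing all queens or all clubs: C(48,2) + C(39,2) − C(36,2) = 1128 + 741 − 630 = 1239.
So draws with at least one of each: 1326 − 1239 = 87, probability 87/1326 = 29/442.

29/442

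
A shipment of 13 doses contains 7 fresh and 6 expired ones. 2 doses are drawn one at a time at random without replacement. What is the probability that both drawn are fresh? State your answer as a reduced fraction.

Multiply the conditional probabilities at each draw: 7/13 · 6/12 = 42/156 = 7/26.

7/26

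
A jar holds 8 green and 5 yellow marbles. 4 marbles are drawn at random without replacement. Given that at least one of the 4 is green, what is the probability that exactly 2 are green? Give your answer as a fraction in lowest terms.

28/71

Work in counts. Selections with at least one green: C(13,4) − C(5,4) = 715 − 5 = 710.
Of those, selections where exactly 2 are green: C(8,2)·C(5,2) = 28·10 = 280.
Conditional probability = 280/710 = 28/71.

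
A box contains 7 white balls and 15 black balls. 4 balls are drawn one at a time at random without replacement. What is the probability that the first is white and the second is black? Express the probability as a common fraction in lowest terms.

5/22

Multiply the conditional probabilities at each draw: 7/22 · 15/21 = 105/462 = 5/22.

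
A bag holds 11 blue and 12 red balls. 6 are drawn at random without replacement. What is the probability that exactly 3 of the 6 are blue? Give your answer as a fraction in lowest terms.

1100/3059

There are C(23,6) = 100947 ways to choose 6 from 23.
Selections with exactly 3 blue: choose 3 of the 11 blue and 3 of the 12 red, C(11,3)·C(12,3) = 165·220 = 36300.
Probability = 36300/100947 = 1100/3059.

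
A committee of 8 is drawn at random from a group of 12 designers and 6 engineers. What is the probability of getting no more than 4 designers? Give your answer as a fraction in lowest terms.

89/442

Total selections: C(18,8) = 43758.
Favorable selections (no more than 4 designers): C(12,2)·C(6,6) + C(12,3)·C(6,5) + C(12,4)·C(6,4) = 66 + 1320 + 7425 = 8811.
Probability = 8811/43758 = 89/442.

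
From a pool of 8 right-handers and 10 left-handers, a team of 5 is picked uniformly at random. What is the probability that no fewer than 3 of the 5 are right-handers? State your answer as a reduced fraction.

Total selections: C(18,5) = 8568.
Favorable selections (no fewer than 3 right-handers): C(8,3)·C(10,2) + C(8,4)·C(10,1) + C(8,5)·C(10,0) = 2520 + 700 + 56 = 3276.
Probability = 3276/8568 = 13/34.

13/34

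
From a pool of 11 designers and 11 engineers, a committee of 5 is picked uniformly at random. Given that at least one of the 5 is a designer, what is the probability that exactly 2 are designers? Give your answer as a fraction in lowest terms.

Work in counts. Selections with at least one designer: C(22,5) − C(11,5) = 26334 − 462 = 25872.
Of those, selections where exactly 2 are designers: C(11,2)·C(11,3) = 55·165 = 9075.
Conditional probability = 9075/25872 = 275/784.

275/784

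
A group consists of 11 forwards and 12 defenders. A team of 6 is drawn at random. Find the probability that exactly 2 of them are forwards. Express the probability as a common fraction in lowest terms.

There are C(23,6) = 100947 ways to choose 6 from 23.
Selections with exactly 2 forwards: choose 2 of the 11 forwards and 4 of the 12 defenders, C(11,2)·C(12,4) = 55·495 = 27225.
Probability = 27225/100947 = 825/3059.

825/3059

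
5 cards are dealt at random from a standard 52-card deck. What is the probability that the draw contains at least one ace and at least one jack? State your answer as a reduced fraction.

6509/64974

There are C(52,5) = 2598960 possible draws.
By inclusion-exclusion on the complements, draws missing all aces or all jacks: C(48,5) + C(48,5) − C(44,5) = 1712304 + 1712304 − 1086008 = 2338600.
So draws with at least one of each: 2598960 − 2338600 = 260360, probability 260360/2598960 = 6509/64974.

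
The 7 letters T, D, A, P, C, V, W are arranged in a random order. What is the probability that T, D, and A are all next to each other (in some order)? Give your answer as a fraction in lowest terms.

1/7

There are 7! = 5040 arrangements.
Treat the three as one block: 5! placements × 3! orders within the block = 120·6 = 720.
Probability = 720/5040 = 1/7.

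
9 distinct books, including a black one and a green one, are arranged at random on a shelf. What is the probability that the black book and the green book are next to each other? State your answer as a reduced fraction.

There are 9! = 362880 arrangements.
Treat the black book and the green book as a block: 8! arrangements of the blocks × 2 orders within the block = 2·40320 = 80640.
Probability = 80640/362880 = 2/9.

2/9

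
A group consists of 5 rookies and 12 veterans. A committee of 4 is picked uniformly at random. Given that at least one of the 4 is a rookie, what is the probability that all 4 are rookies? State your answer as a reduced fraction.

1/377

Work in counts. Selections with at least one rookie: C(17,4) − C(12,4) = 2380 − 495 = 1885.
Of those, selections where all 4 are rookies: C(5,4) = 5.
Conditional probability = 5/1885 = 1/377.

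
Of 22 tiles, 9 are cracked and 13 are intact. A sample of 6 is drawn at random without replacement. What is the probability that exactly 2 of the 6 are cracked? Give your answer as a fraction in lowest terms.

780/2261

There are C(22,6) = 74613 ways to choose 6 from 22.
Selections with exactly 2 cracked: choose 2 of the 9 cracked and 4 of the 13 intact, C(9,2)·C(13,4) = 36·715 = 25740.
Probability = 25740/74613 = 780/2261.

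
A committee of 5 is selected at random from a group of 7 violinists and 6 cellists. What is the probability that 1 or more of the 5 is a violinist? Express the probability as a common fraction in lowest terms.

427/429

There are C(13,5) = 1287 ways to choose the 5.
The complement is all 5 are cellists: C(6,5) = 6.
Probability = 1 − 6/1287 = 1281/1287 = 427/429.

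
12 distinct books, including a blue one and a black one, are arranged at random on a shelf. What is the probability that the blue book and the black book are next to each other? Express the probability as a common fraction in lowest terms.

There are 12! = 479001600 arrangements.
Treat the blue book and the black book as a block: 11! arrangements of the blocks × 2 orders within the block = 2·39916800 = 79833600.
Probability = 79833600/479001600 = 1/6.

1/6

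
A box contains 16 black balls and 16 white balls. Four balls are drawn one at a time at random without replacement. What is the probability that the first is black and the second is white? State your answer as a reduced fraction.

8/31

Multiply the conditional probabilities at each draw: 16/32 · 16/31 = 256/992 = 8/31.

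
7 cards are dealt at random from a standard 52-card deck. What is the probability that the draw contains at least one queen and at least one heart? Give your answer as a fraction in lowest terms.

53122231/133784560

There are C(52,7) = 133784560 possible draws.
By inclusion-exclusion on the complements, draws missing all queens or all hearts: C(48,7) + C(39,7) − C(36,7) = 73629072 + 15380937 − 8347680 = 80662329.
So draws with at least one of each: 133784560 − 80662329 = 53122231, probability 53122231/133784560.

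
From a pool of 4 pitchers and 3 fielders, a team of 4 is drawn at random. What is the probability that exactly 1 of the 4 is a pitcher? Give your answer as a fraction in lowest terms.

There are C(7,4) = 35 ways to choose 4 from 7.
Selections with exactly 1 pitcher: choose 1 of the 4 pitchers and 3 of the 3 fielders, C(4,1)·C(3,3) = 4·1 = 4.
Probability = 4/35.

4/35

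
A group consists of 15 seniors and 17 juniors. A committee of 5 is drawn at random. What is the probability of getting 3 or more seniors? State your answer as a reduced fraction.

1573/3596

There are C(32,5) = 201376 ways to choose the 5.
Favorable selections (3 or more seniors): C(15,3)·C(17,2) + C(15,4)·C(17,1) + C(15,5)·C(17,0) = 61880 + 23205 + 3003 = 88088.
Probability = 88088/201376 = 1573/3596.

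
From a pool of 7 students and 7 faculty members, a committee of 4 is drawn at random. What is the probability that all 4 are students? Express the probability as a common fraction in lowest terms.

5/143

There are C(14,4) = 1001 possible selections.
Selections with all students: C(7,4) = 35.
Probability = 35/1001 = 5/143.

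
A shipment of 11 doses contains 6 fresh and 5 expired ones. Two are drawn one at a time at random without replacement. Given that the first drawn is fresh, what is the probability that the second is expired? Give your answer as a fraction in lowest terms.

After removing one fresh, 10 remain: 5 fresh and 5 expired.
So the probability the next is expired is 5/10 = 1/2.

1/2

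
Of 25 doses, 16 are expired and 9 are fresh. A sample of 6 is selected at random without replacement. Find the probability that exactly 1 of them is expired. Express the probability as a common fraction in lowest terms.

There are C(25,6) = 177100 ways to choose 6 from 25.
Selections with exactly 1 expired: choose 1 of the 16 expired and 5 of the 9 fresh, C(16,1)·C(9,5) = 16·126 = 2016.
Probability = 2016/177100 = 72/6325.

72/6325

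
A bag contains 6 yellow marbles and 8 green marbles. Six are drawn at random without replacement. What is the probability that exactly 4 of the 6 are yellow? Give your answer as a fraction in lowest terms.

20/143

Total number of selections: C(14,6) = 3003.
Selections with exactly 4 yellow: choose 4 of the 6 yellow and 2 of the 8 green, C(6,4)·C(8,2) = 15·28 = 420.
Probability = 420/3003 = 20/143.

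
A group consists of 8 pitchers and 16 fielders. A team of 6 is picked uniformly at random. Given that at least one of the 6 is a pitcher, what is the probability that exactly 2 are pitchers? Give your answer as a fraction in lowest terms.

1820/4521

Work in counts. Selections with at least one pitcher: C(24,6) − C(16,6) = 134596 − 8008 = 126588.
Of those, selections where exactly 2 are pitchers: C(8,2)·C(16,4) = 28·1820 = 50960.
Conditional probability = 50960/126588 = 1820/4521.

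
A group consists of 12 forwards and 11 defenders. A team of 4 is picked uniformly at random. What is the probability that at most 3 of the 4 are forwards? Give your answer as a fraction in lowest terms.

152/161

There are C(23,4) = 8855 ways to choose the 4.
Favorable selections (at most 3 forwards): C(12,0)·C(11,4) + C(12,1)·C(11,3) + C(12,2)·C(11,2) + C(12,3)·C(11,1) = 330 + 1980 + 3630 + 2420 = 8360.
Probability = 8360/8855 = 152/161.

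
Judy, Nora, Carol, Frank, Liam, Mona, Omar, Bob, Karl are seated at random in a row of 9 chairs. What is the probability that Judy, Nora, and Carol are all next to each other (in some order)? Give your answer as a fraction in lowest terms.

1/12

There are 9! = 362880 arrangements.
Treat the three as one block: 7! placements × 3! orders within the block = 5040·6 = 30240.
Probability = 30240/362880 = 1/12.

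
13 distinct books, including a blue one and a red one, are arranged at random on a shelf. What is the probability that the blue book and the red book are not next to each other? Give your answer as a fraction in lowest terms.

11/13

There are 13! = 6227020800 arrangements.
Arrangements with the blue book and the red book adjacent: 2·12! = 958003200.
So not adjacent: 6227020800 − 958003200 = 5269017600, probability 5269017600/6227020800 = 11/13.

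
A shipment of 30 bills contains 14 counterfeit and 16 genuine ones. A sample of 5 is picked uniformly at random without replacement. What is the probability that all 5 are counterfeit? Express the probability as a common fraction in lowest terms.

There are C(30,5) = 142506 possible selections.
Selections with all counterfeit: C(14,5) = 2002.
Probability = 2002/142506 = 11/783.

11/783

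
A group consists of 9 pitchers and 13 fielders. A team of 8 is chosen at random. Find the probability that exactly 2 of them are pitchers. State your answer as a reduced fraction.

The sample space is all 8-subsets of the 22: C(22,8) = 319770.
Selections with exactly 2 pitchers: choose 2 of the 9 pitchers and 6 of the 13 fielders, C(9,2)·C(13,6) = 36·1716 = 61776.
Probability = 61776/319770 = 312/1615.

312/1615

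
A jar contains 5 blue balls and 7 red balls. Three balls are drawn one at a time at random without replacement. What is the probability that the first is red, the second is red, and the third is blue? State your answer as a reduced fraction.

Multiply the conditional probabilities at each draw: 7/12 · 6/11 · 5/10 = 210/1320 = 7/44.

7/44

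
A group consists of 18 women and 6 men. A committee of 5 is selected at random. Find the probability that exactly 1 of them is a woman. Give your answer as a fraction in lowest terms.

45/7084

The sample space is all 5-subsets of the 24: C(24,5) = 42504.
Selections with exactly 1 woman: choose 1 of the 18 women and 4 of the 6 men, C(18,1)·C(6,4) = 18·15 = 270.
Probability = 270/42504 = 45/7084.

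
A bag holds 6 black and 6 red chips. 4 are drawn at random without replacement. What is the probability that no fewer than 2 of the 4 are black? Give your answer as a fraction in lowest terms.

There are C(12,4) = 495 ways to choose the 4.
Count the complement (fewer than 2 black): C(6,0)·C(6,4) + C(6,1)·C(6,3) = 15 + 120 = 135.
Probability = 1 − 135/495 = 360/495 = 8/11.

8/11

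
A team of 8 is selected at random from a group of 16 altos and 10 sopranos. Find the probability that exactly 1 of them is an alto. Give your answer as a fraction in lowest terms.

384/312455

Total number of selections: C(26,8) = 1562275.
Selections with exactly 1 alto: choose 1 of the 16 altos and 7 of the 10 sopranos, C(16,1)·C(10,7) = 16·120 = 1920.
Probability = 1920/1562275 = 384/312455.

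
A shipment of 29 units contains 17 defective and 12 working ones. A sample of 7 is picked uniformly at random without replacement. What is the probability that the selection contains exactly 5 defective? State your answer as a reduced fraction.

2618/10005

There are C(29,7) = 1560780 ways to choose 7 from 29.
Selections with exactly 5 defective: choose 5 of the 17 defective and 2 of the 12 working, C(17,5)·C(12,2) = 6188·66 = 408408.
Probability = 408408/1560780 = 2618/10005.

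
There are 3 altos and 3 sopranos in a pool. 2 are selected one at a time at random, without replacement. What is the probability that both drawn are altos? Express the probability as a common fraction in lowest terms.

1/5

Multiply the conditional probabilities at each draw: 3/6 · 2/5 = 6/30 = 1/5.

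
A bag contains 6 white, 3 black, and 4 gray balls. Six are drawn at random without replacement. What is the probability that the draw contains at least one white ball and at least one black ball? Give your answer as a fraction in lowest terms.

There are C(13,6) = 1716 possible draws.
By inclusion-exclusion on the complements, draws missing all white or all black: C(7,6) + C(10,6) − C(4,6) = 7 + 210 − 0 = 217.
So draws with at least one of each: 1716 − 217 = 1499, probability 1499/1716.

1499/1716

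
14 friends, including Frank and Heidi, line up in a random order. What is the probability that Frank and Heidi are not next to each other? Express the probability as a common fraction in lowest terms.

6/7

There are 14! = 87178291200 arrangements.
Arrangements with Frank and Heidi adjacent: 2·13! = 12454041600.
So not adjacent: 87178291200 − 12454041600 = 74724249600, probability 74724249600/87178291200 = 6/7.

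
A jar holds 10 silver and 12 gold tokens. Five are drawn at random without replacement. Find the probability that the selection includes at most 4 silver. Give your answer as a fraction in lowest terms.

207/209

There are C(22,5) = 26334 ways to choose the 5.
Favorable selections (at most 4 silver): C(10,0)·C(12,5) + C(10,1)·C(12,4) + C(10,2)·C(12,3) + C(10,3)·C(12,2) + C(10,4)·C(12,1) = 792 + 4950 + 9900 + 7920 + 2520 = 26082.
Probability = 26082/26334 = 207/209.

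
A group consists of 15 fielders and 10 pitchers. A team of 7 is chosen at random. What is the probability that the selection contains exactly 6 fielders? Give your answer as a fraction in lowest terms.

91/874

The sample space is all 7-subsets of the 25: C(25,7) = 480700.
Selections with exactly 6 fielders: choose 6 of the 15 fielders and 1 of the 10 pitchers, C(15,6)·C(10,1) = 5005·10 = 50050.
Probability = 50050/480700 = 91/874.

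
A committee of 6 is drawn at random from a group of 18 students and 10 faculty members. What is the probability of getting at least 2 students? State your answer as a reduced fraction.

Total selections: C(28,6) = 376740.
Count the complement (fewer than 2 students): C(18,0)·C(10,6) + C(18,1)·C(10,5) = 210 + 4536 = 4746.
Probability = 1 − 4746/376740 = 371994/376740 = 8857/8970.

8857/8970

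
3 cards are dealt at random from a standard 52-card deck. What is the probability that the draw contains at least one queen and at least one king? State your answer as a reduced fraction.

There are C(52,3) = 22100 possible draws.
By inclusion-exclusion on the complements, draws missing all queens or all kings: C(48,3) + C(48,3) − C(44,3) = 17296 + 17296 − 13244 = 21348.
So draws with at least one of each: 22100 − 21348 = 752, probability 752/22100 = 188/5525.

188/5525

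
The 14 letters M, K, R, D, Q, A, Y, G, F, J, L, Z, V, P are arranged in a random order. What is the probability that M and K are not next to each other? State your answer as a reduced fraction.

There are 14! = 87178291200 arrangements.
Arrangements with M and K adjacent: 2·13! = 12454041600.
So not adjacent: 87178291200 − 12454041600 = 74724249600, probability 74724249600/87178291200 = 6/7.

6/7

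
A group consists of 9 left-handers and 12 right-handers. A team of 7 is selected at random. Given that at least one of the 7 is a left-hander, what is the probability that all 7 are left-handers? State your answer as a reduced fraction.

Work in counts. Selections with at least one left-hander: C(21,7) − C(12,7) = 116280 − 792 = 115488.
Of those, selections where all 7 are left-handers: C(9,7) = 36.
Conditional probability = 36/115488 = 1/3208.

1/3208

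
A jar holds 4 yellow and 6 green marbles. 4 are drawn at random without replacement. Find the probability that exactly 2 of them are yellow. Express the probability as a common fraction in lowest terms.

3/7

The sample space is all 4-subsets of the 10: C(10,4) = 210.
Selections with exactly 2 yellow: choose 2 of the 4 yellow and 2 of the 6 green, C(4,2)·C(6,2) = 6·15 = 90.
Probability = 90/210 = 3/7.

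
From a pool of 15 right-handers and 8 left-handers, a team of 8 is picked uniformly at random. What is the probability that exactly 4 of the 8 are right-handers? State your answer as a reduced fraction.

The sample space is all 8-subsets of the 23: C(23,8) = 490314.
Selections with exactly 4 right-handers: choose 4 of the 15 right-handers and 4 of the 8 left-handers, C(15,4)·C(8,4) = 1365·70 = 95550.
Probability = 95550/490314 = 15925/81719.

15925/81719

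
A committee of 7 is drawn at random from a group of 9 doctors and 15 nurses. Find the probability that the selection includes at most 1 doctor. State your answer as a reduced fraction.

Total selections: C(24,7) = 346104.
Favorable selections (at most 1 doctor): C(9,0)·C(15,7) + C(9,1)·C(15,6) = 6435 + 45045 = 51480.
Probability = 51480/346104 = 65/437.

65/437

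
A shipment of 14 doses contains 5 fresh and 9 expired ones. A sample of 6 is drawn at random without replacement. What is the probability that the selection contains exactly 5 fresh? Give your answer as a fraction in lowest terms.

Total number of selections: C(14,6) = 3003.
Selections with exactly 5 fresh: choose 5 of the 5 fresh and 1 of the 9 expired, C(5,5)·C(9,1) = 1·9 = 9.
Probability = 9/3003 = 3/1001.

3/1001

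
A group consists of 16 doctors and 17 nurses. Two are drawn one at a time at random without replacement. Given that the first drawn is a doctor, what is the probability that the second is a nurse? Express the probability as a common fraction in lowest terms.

After removing one doctor, 32 remain: 15 doctors and 17 nurses.
So the probability the next is a nurse is 17/32.

17/32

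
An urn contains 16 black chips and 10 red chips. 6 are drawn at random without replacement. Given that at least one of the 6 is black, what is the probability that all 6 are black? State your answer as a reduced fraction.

Work in counts. Selections with at least one black: C(26,6) − C(10,6) = 230230 − 210 = 230020.
Of those, selections where all 6 are black: C(16,6) = 8008.
Conditional probability = 8008/230020 = 286/8215.

286/8215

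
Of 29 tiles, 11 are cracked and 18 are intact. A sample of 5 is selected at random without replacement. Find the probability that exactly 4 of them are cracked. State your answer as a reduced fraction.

132/2639

There are C(29,5) = 118755 ways to choose 5 from 29.
Selections with exactly 4 cracked: choose 4 of the 11 cracked and 1 of the 18 intact, C(11,4)·C(18,1) = 330·18 = 5940.
Probability = 5940/118755 = 132/2639.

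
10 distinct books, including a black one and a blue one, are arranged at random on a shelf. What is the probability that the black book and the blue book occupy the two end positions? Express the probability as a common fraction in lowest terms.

1/45

There are 10! = 3628800 arrangements.
Place the black book and the blue book at the ends in 2 ways, arrange the remaining 8 in 8! = 40320 ways: 2·40320 = 80640.
Probability = 80640/3628800 = 1/45.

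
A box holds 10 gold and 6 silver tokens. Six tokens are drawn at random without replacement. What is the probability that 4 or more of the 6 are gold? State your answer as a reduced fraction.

87/143

There are C(16,6) = 8008 ways to choose the 6.
Favorable selections (4 or more gold): C(10,4)·C(6,2) + C(10,5)·C(6,1) + C(10,6)·C(6,0) = 3150 + 1512 + 210 = 4872.
Probability = 4872/8008 = 87/143.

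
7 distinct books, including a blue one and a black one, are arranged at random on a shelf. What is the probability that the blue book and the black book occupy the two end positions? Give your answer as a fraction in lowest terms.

There are 7! = 5040 arrangements.
Place the blue book and the black book at the ends in 2 ways, arrange the remaining 5 in 5! = 120 ways: 2·120 = 240.
Probability = 240/5040 = 1/21.

1/21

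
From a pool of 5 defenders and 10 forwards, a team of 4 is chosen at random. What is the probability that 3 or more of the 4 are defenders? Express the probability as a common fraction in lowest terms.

1/13

There are C(15,4) = 1365 ways to choose the 4.
Favorable selections (3 or more defenders): C(5,3)·C(10,1) + C(5,4)·C(10,0) = 100 + 5 = 105.
Probability = 105/1365 = 1/13.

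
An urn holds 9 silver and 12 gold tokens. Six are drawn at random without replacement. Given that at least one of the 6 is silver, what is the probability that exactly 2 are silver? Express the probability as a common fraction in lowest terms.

297/889

Work in counts. Selections with at least one silver: C(21,6) − C(12,6) = 54264 − 924 = 53340.
Of those, selections where exactly 2 are silver: C(9,2)·C(12,4) = 36·495 = 17820.
Conditional probability = 17820/53340 = 297/889.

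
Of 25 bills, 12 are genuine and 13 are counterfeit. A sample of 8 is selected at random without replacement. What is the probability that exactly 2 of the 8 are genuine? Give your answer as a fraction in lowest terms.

Total number of selections: C(25,8) = 1081575.
Selections with exactly 2 genuine: choose 2 of the 12 genuine and 6 of the 13 counterfeit, C(12,2)·C(13,6) = 66·1716 = 113256.
Probability = 113256/1081575 = 1144/10925.

1144/10925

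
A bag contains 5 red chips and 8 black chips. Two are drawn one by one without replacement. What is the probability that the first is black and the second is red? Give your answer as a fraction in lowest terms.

10/39

Multiply the conditional probabilities at each draw: 8/13 · 5/12 = 40/156 = 10/39.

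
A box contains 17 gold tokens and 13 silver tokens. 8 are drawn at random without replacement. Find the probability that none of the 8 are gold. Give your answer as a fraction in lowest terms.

11/50025

There are C(30,8) = 5852925 possible selections.
Selections with no gold (all silver): C(13,8) = 1287.
Probability = 1287/5852925 = 11/50025.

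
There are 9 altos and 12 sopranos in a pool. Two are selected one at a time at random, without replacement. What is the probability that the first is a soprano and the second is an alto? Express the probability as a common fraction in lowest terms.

Multiply the conditional probabilities at each draw: 12/21 · 9/20 = 108/420 = 9/35.

9/35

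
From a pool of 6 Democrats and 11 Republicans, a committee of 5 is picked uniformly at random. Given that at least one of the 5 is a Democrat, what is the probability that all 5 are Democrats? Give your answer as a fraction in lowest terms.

Work in counts. Selections with at least one Democrat: C(17,5) − C(11,5) = 6188 − 462 = 5726.
Of those, selections where all 5 are Democrats: C(6,5) = 6.
Conditional probability = 6/5726 = 3/2863.

3/2863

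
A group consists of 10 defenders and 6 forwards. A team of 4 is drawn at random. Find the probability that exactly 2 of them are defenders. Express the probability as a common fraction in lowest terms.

The sample space is all 4-subsets of the 16: C(16,4) = 1820.
Selections with exactly 2 defenders: choose 2 of the 10 defenders and 2 of the 6 forwards, C(10,2)·C(6,2) = 45·15 = 675.
Probability = 675/1820 = 135/364.

135/364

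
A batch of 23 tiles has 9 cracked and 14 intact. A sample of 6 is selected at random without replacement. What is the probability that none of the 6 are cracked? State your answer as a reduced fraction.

13/437

There are C(23,6) = 100947 possible selections.
Selections with no cracked (all intact): C(14,6) = 3003.
Probability = 3003/100947 = 13/437.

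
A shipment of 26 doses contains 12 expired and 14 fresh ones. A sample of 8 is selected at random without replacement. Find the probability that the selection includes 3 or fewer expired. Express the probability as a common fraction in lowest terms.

Total selections: C(26,8) = 1562275.
Favorable selections (3 or fewer expired): C(12,0)·C(14,8) + C(12,1)·C(14,7) + C(12,2)·C(14,6) + C(12,3)·C(14,5) = 3003 + 41184 + 198198 + 440440 = 682825.
Probability = 682825/1562275 = 191/437.

191/437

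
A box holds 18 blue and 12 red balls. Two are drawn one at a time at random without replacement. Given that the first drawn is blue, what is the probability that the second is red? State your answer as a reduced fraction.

After removing one blue, 29 remain: 17 blue and 12 red.
So the probability the next is red is 12/29.

12/29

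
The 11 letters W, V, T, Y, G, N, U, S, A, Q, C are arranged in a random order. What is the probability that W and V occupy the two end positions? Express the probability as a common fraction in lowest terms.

There are 11! = 39916800 arrangements.
Place W and V at the ends in 2 ways, arrange the remaining 9 in 9! = 362880 ways: 2·362880 = 725760.
Probability = 725760/39916800 = 1/55.

1/55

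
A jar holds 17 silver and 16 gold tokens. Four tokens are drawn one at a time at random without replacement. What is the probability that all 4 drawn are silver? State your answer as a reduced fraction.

Multiply the conditional probabilities at each draw: 17/33 · 16/32 · 15/31 · 14/30 = 57120/982080 = 119/2046.

119/2046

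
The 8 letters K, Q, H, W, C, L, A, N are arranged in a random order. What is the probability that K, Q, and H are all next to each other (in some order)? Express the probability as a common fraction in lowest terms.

There are 8! = 40320 arrangements.
Treat the three as one block: 6! placements × 3! orders within the block = 720·6 = 4320.
Probability = 4320/40320 = 3/28.

3/28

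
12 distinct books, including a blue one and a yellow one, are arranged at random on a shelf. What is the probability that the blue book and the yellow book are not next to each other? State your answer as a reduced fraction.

There are 12! = 479001600 arrangements.
Arrangements with the blue book and the yellow book adjacent: 2·11! = 79833600.
So not adjacent: 479001600 − 79833600 = 399168000, probability 399168000/479001600 = 5/6.

5/6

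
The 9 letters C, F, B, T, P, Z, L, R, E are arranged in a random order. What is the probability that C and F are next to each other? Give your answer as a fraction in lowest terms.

2/9

There are 9! = 362880 arrangements.
Treat C and F as a block: 8! arrangements of the blocks × 2 orders within the block = 2·40320 = 80640.
Probability = 80640/362880 = 2/9.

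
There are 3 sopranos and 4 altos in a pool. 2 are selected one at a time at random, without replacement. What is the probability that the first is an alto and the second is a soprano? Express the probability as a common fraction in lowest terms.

Multiply the conditional probabilities at each draw: 4/7 · 3/6 = 12/42 = 2/7.

2/7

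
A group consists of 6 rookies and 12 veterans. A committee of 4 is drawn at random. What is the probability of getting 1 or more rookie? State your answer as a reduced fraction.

Total selections: C(18,4) = 3060.
The complement is all 4 are veterans: C(12,4) = 495.
Probability = 1 − 495/3060 = 2565/3060 = 57/68.

57/68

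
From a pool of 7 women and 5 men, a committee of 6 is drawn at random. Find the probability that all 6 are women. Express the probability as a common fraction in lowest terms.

1/132

There are C(12,6) = 924 possible selections.
Selections with all women: C(7,6) = 7.
Probability = 7/924 = 1/132.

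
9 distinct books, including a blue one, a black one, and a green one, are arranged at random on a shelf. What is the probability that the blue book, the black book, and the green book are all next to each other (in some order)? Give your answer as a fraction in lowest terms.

There are 9! = 362880 arrangements.
Treat the three as one block: 7! placements × 3! orders within the block = 5040·6 = 30240.
Probability = 30240/362880 = 1/12.

1/12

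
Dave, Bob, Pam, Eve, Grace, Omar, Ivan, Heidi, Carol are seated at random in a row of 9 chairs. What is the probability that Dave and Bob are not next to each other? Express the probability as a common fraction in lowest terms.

7/9

There are 9! = 362880 arrangements.
Arrangements with Dave and Bob adjacent: 2·8! = 80640.
So not adjacent: 362880 − 80640 = 282240, probability 282240/362880 = 7/9.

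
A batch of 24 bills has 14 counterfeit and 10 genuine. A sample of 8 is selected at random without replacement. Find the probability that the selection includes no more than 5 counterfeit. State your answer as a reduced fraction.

5687/7429

Total selections: C(24,8) = 735471.
Favorable selections (no more than 5 counterfeit): C(14,0)·C(10,8) + C(14,1)·C(10,7) + C(14,2)·C(10,6) + C(14,3)·C(10,5) + C(14,4)·C(10,4) + C(14,5)·C(10,3) = 45 + 1680 + 19110 + 91728 + 210210 + 240240 = 563013.
Probability = 563013/735471 = 5687/7429.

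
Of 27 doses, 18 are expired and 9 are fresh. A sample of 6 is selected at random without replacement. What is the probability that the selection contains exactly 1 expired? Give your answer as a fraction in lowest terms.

Total number of selections: C(27,6) = 296010.
Selections with exactly 1 expired: choose 1 of the 18 expired and 5 of the 9 fresh, C(18,1)·C(9,5) = 18·126 = 2268.
Probability = 2268/296010 = 126/16445.

126/16445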